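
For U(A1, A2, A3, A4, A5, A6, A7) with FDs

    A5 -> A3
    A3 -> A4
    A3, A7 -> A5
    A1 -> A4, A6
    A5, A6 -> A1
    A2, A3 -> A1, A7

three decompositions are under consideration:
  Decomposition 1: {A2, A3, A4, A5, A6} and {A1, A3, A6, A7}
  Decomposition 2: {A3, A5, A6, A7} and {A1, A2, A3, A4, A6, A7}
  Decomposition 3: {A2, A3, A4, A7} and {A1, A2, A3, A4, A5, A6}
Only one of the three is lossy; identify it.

Decomposition 1: common = {A3, A6}, closure = {A3, A4, A6} → lossy.
Decomposition 2: common = {A3, A6, A7}, closure = {A1, A3, A4, A5, A6, A7} → lossless.
Decomposition 3: common = {A2, A3, A4}, closure = {A1, A2, A3, A4, A5, A6, A7} → lossless.

Decomposition 1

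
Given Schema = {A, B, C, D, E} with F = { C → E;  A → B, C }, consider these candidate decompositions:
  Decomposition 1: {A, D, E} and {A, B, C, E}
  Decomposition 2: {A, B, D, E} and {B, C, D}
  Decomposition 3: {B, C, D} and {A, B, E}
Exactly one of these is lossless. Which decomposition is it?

Decomposition 1: common = {A, E}, closure = {A, B, C, E} → lossless.
Decomposition 2: common = {B, D}, closure = {B, D} → lossy.
Decomposition 3: common = {B}, closure = {B} → lossy.

Decomposition 1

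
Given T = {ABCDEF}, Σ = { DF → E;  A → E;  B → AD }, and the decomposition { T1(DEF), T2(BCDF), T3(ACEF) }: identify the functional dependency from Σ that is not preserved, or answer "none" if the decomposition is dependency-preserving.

B → AD

Check B → AD: no single fragment contains all of {ABD}, and the restricted closure of {B} across the fragments never reaches {AD}.
DF → E is preserved.
A → E is preserved.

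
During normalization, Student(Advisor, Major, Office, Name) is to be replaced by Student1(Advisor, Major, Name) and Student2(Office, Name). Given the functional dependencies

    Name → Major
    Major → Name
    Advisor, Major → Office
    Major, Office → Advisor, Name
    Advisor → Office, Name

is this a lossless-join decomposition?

Common attributes: Student1 ∩ Student2 = {Name}.
Closure of {Name}: Name → Major applies, adding Major. So (Name)⁺ = {Major, Name}.
The closure contains neither all of Student1 = {Advisor, Major, Name} nor all of Student2 = {Office, Name}, so the common attributes are not a superkey of either fragment. The join is lossy.

No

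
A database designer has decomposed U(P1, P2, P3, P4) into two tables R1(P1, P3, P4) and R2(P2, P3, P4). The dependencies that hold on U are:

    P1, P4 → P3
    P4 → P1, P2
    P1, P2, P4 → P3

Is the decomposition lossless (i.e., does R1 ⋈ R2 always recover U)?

Yes

Common attributes: R1 ∩ R2 = {P3, P4}.
Closure of {P3, P4}: P4 → P1, P2 applies, adding P1, P2. So (P3, P4)⁺ = {P1, P2, P3, P4}.
This closure contains every attribute of R1, so R1 ∩ R2 → R1. The join is lossless.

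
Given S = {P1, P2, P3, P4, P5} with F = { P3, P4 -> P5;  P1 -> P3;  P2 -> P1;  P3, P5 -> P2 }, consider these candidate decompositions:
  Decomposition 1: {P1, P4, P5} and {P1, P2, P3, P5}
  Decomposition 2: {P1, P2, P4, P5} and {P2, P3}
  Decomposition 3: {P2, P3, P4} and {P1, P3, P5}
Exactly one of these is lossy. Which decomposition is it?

Decomposition 1: common = {P1, P5}, closure = {P1, P2, P3, P5} → lossless.
Decomposition 2: common = {P2}, closure = {P1, P2, P3} → lossless.
Decomposition 3: common = {P3}, closure = {P3} → lossy.

Decomposition 3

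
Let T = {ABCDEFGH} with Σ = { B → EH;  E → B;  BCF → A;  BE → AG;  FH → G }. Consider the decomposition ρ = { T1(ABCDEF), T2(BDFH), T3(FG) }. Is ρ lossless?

No

Chase test. Columns are ABCDEFGH; row i has aⱼ where attribute j ∈ Ti, else bᵢⱼ.
Initial tableau (one row per fragment):
  row 1: a1 a2 a3 a4 a5 a6 b17 b18
  row 2: b21 a2 b23 a4 b25 a6 b27 a8
  row 3: b31 b32 b33 b34 b35 a6 a7 b38
Rows 1 and 2 agree on B; apply B→EH and equate their EH entries.
Rows 1 and 2 agree on BE; apply BE→AG and equate their AG entries.
No row becomes fully distinguished — the join is lossy.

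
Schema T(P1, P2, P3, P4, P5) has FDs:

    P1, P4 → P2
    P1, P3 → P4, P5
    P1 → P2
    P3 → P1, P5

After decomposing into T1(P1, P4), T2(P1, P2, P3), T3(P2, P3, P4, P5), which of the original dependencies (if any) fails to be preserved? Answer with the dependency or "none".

none

P1, P4 → P2: restricted closure across fragments reaches P2.
P1, P3 → P4, P5: restricted closure across fragments reaches P4, P5.
P1 → P2 lies within T2.
P3 → P1, P5: restricted closure across fragments reaches P1, P5.
Every dependency is enforceable on the fragments, so the decomposition is dependency-preserving.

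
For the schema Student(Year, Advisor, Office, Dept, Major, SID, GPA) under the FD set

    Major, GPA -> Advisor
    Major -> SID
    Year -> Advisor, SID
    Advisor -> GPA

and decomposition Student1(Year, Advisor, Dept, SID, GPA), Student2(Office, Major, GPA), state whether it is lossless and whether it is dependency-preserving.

Lossless test: (GPA)⁺ = {GPA}, which is a superkey of neither fragment — lossy.
Dependency preservation: the restricted closure of {Major, GPA} across the fragments never reaches {Advisor}, so Major, GPA → Advisor cannot be enforced without a join — not preserved.

lossy and not dependency-preserving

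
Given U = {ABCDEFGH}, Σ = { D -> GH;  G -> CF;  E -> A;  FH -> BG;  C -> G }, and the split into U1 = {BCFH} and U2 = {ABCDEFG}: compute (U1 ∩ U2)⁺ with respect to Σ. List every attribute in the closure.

BCFG

U1 ∩ U2 = {BCF}.
C → G applies, adding G
Closure: {BCFG}.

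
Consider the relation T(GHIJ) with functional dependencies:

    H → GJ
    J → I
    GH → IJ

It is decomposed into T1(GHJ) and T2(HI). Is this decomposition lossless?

Yes

Common attributes: T1 ∩ T2 = {H}.
Closure of {H}: H → GJ applies, adding GJ; J → I applies, adding I. So (H)⁺ = {GHIJ}.
This closure contains every attribute of T1, so T1 ∩ T2 → T1. The join is lossless.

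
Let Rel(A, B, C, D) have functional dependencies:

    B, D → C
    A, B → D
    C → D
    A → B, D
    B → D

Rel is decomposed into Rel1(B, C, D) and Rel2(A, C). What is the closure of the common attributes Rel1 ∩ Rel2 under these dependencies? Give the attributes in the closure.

Rel1 ∩ Rel2 = {C}.
C → D applies, adding D
Closure: {C, D}.

C, D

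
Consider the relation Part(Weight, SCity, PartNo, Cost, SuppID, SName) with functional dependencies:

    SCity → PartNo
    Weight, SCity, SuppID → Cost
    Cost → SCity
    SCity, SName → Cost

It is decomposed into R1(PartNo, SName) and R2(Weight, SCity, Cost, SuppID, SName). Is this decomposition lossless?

Common attributes: R1 ∩ R2 = {SName}.
No dependency enlarges {SName}, so (SName)⁺ = {SName}.
The closure contains neither all of R1 = {PartNo, SName} nor all of R2 = {Weight, SCity, Cost, SuppID, SName}, so the common attributes are not a superkey of either fragment. The join is lossy.

No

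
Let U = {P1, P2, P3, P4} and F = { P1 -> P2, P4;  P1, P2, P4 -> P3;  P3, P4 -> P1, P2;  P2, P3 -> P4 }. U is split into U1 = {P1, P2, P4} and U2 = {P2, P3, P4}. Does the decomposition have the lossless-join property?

No

Common attributes: U1 ∩ U2 = {P2, P4}.
No dependency enlarges {P2, P4}, so (P2, P4)⁺ = {P2, P4}.
The closure contains neither all of U1 = {P1, P2, P4} nor all of U2 = {P2, P3, P4}, so the common attributes are not a superkey of either fragment. The join is lossy.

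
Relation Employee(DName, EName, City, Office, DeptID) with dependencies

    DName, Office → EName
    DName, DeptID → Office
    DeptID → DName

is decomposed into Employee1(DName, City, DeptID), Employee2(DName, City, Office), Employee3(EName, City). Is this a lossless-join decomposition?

Chase test. Columns are DName, EName, City, Office, DeptID; row i has aⱼ where attribute j ∈ Employeei, else bᵢⱼ.
Initial tableau (one row per fragment):
  row 1: a1 b12 a3 b14 a5
  row 2: a1 b22 a3 a4 b25
  row 3: b31 a2 a3 b34 b35
No row becomes fully distinguished — the join is lossy.

No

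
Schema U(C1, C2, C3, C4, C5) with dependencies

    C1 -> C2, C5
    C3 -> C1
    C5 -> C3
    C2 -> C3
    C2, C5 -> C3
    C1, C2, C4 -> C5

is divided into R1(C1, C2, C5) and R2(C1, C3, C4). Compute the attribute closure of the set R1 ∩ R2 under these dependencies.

C1, C2, C3, C5

R1 ∩ R2 = {C1}.
C1 → C2, C5 applies, adding C2, C5
C5 → C3 applies, adding C3
Closure: {C1, C2, C3, C5}.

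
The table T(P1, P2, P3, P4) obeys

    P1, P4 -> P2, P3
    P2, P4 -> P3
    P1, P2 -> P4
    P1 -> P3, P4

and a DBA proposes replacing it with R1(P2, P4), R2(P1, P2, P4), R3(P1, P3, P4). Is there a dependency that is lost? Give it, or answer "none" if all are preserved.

P2, P4 -> P3

Check P2, P4 → P3: no single fragment contains all of {P2, P3, P4}, and the restricted closure of {P2, P4} across the fragments never reaches {P3}.
P1, P4 → P2, P3 is preserved.
P1, P2 → P4 is preserved.
P1 → P3, P4 is preserved.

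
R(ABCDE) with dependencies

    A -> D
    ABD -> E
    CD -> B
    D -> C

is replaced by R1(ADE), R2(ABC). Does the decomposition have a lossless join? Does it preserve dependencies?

lossless but not dependency-preserving

Lossless test: (A)⁺ = {ABCDE}, which contains all of one fragment — lossless.
Dependency preservation: the restricted closure of {CD} across the fragments never reaches {B}, so CD → B cannot be enforced without a join — not preserved.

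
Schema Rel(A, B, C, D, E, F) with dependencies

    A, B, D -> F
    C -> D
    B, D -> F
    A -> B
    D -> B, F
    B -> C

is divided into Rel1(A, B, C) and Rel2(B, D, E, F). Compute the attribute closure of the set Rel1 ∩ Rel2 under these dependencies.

Rel1 ∩ Rel2 = {B}.
B → C applies, adding C
C → D applies, adding D
B, D → F applies, adding F
Closure: {B, C, D, F}.

B, C, D, F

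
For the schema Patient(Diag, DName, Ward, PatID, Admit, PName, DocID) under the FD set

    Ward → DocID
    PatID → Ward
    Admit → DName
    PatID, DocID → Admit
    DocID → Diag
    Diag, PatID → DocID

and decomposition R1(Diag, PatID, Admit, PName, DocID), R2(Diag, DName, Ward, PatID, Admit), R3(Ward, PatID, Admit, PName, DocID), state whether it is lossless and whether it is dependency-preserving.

Lossless test (chase): Rows 2 and 3 agree on Ward; apply Ward→DocID and equate their DocID entries. Rows 1 and 2 agree on PatID; apply PatID→Ward and equate their Ward entries. Rows 1 and 2 agree on Admit; apply Admit→DName and equate their DName entries. Rows 1 and 3 agree on Admit; apply Admit→DName and equate their DName entries. Rows 1 and 3 agree on DocID; apply DocID→Diag and equate their Diag entries. Row 1 is now all distinguished symbols — the join is lossless.
Dependency preservation: every FD's attributes lie within a single fragment, so each can be enforced locally — preserved.

lossless and dependency-preserving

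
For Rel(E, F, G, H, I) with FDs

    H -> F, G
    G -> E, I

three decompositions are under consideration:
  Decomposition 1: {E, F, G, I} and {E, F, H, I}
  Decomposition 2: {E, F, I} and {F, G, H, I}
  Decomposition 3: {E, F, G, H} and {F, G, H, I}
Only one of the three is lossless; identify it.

Decomposition 1: common = {E, F, I}, closure = {E, F, I} → lossy.
Decomposition 2: common = {F, I}, closure = {F, I} → lossy.
Decomposition 3: common = {F, G, H}, closure = {E, F, G, H, I} → lossless.

Decomposition 3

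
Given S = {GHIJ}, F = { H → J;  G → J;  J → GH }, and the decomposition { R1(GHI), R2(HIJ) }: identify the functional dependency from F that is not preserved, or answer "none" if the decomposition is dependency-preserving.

none

H → J lies within R2.
G → J: restricted closure across fragments reaches J.
J → GH: restricted closure across fragments reaches GH.
Every dependency is enforceable on the fragments, so the decomposition is dependency-preserving.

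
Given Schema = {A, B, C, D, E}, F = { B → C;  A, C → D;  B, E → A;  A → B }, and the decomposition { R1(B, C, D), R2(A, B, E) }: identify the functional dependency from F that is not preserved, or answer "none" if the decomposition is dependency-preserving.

A, C → D

Check A, C → D: no single fragment contains all of {A, C, D}, and the restricted closure of {A, C} across the fragments never reaches {D}.
B → C is preserved.
B, E → A is preserved.
A → B is preserved.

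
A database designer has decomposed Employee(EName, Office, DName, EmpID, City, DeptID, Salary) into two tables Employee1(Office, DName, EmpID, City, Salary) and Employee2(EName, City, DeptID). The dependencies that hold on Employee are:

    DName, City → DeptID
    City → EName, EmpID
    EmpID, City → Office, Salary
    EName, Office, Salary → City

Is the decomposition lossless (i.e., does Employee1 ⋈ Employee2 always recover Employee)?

No

Common attributes: Employee1 ∩ Employee2 = {City}.
Closure of {City}: City → EName, EmpID applies, adding EName, EmpID; EmpID, City → Office, Salary applies, adding Office, Salary. So (City)⁺ = {EName, Office, EmpID, City, Salary}.
The closure contains neither all of Employee1 = {Office, DName, EmpID, City, Salary} nor all of Employee2 = {EName, City, DeptID}, so the common attributes are not a superkey of either fragment. The join is lossy.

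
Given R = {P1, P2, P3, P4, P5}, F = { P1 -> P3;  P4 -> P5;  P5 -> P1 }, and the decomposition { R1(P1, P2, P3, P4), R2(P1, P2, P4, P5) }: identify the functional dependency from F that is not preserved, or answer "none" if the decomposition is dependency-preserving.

P1 → P3 lies within R1.
P4 → P5 lies within R2.
P5 → P1 lies within R2.
Every dependency is enforceable on the fragments, so the decomposition is dependency-preserving.

none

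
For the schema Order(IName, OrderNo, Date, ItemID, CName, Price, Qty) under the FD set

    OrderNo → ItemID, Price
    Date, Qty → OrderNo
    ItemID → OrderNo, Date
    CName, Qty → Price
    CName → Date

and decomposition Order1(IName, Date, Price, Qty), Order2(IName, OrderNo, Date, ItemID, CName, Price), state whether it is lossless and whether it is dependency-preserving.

Lossless test: (IName, Date, Price)⁺ = {IName, Date, Price}, which is a superkey of neither fragment — lossy.
Dependency preservation: the restricted closure of {Date, Qty} across the fragments never reaches {OrderNo}, so Date, Qty → OrderNo cannot be enforced without a join — not preserved.

lossy and not dependency-preserving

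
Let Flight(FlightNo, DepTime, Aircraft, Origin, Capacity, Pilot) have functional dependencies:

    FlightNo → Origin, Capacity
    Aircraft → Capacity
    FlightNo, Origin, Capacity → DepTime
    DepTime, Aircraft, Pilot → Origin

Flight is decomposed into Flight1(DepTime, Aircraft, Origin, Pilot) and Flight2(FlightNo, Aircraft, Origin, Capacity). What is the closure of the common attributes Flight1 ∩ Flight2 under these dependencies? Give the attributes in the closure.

Aircraft, Origin, Capacity

Flight1 ∩ Flight2 = {Aircraft, Origin}.
Aircraft → Capacity applies, adding Capacity
Closure: {Aircraft, Origin, Capacity}.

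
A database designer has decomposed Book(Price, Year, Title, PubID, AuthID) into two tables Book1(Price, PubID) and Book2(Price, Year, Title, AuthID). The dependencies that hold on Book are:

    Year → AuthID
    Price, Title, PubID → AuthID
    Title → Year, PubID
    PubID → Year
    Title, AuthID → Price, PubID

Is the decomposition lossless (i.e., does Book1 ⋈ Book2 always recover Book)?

Common attributes: Book1 ∩ Book2 = {Price}.
No dependency enlarges {Price}, so (Price)⁺ = {Price}.
The closure contains neither all of Book1 = {Price, PubID} nor all of Book2 = {Price, Year, Title, AuthID}, so the common attributes are not a superkey of either fragment. The join is lossy.

No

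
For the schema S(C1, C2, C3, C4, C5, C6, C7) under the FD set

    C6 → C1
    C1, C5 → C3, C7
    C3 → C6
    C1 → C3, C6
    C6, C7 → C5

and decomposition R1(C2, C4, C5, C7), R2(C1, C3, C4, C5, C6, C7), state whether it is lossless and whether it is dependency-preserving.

lossy but dependency-preserving

Lossless test: (C4, C5, C7)⁺ = {C4, C5, C7}, which is a superkey of neither fragment — lossy.
Dependency preservation: every FD's attributes lie within a single fragment, so each can be enforced locally — preserved.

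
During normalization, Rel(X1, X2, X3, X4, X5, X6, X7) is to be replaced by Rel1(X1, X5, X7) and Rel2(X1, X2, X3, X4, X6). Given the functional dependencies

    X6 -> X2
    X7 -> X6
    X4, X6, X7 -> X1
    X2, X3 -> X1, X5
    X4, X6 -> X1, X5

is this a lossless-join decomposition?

No

Common attributes: Rel1 ∩ Rel2 = {X1}.
No dependency enlarges {X1}, so (X1)⁺ = {X1}.
The closure contains neither all of Rel1 = {X1, X5, X7} nor all of Rel2 = {X1, X2, X3, X4, X6}, so the common attributes are not a superkey of either fragment. The join is lossy.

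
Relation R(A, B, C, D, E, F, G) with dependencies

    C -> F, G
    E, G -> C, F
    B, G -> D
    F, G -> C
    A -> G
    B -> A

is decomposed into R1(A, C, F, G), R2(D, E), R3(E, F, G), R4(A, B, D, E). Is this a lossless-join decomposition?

Yes

Chase test. Columns are A, B, C, D, E, F, G; row i has aⱼ where attribute j ∈ Ri, else bᵢⱼ.
Initial tableau (one row per fragment):
  row 1: a1 b12 a3 b14 b15 a6 a7
  row 2: b21 b22 b23 a4 a5 b26 b27
  row 3: b31 b32 b33 b34 a5 a6 a7
  row 4: a1 a2 b43 a4 a5 b46 b47
Rows 1 and 3 agree on F, G; apply F, G→C and equate their C entries.
Rows 1 and 4 agree on A; apply A→G and equate their G entries.
Rows 3 and 4 agree on E, G; apply E, G→C, F and equate their C, F entries.
Row 4 is now all distinguished symbols — the join is lossless.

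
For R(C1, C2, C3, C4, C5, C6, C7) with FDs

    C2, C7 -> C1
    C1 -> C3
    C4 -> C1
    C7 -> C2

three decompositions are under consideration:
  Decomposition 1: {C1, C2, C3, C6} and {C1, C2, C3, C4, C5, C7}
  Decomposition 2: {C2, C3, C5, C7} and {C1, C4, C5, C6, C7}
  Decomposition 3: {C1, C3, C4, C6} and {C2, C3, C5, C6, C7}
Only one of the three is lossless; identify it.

Decomposition 1: common = {C1, C2, C3}, closure = {C1, C2, C3} → lossy.
Decomposition 2: common = {C5, C7}, closure = {C1, C2, C3, C5, C7} → lossless.
Decomposition 3: common = {C3, C6}, closure = {C3, C6} → lossy.

Decomposition 2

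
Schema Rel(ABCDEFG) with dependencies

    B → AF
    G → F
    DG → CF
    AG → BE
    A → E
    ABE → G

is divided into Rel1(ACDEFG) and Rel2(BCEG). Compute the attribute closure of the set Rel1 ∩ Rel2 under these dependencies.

Rel1 ∩ Rel2 = {CEG}.
G → F applies, adding F
Closure: {CEFG}.

CEFG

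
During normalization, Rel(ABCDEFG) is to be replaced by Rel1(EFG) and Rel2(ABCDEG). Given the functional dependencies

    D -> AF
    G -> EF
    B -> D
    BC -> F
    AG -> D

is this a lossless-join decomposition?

Yes

Common attributes: Rel1 ∩ Rel2 = {EG}.
Closure of {EG}: G → EF applies, adding F. So (EG)⁺ = {EFG}.
This closure contains every attribute of Rel1, so Rel1 ∩ Rel2 → Rel1. The join is lossless.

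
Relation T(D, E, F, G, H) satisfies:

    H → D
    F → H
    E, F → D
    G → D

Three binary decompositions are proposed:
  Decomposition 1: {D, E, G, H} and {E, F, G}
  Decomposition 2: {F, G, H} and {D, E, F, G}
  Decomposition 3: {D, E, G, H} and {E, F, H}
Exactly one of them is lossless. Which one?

Decomposition 1: common = {E, G}, closure = {D, E, G} → lossy.
Decomposition 2: common = {F, G}, closure = {D, F, G, H} → lossless.
Decomposition 3: common = {E, H}, closure = {D, E, H} → lossy.

Decomposition 2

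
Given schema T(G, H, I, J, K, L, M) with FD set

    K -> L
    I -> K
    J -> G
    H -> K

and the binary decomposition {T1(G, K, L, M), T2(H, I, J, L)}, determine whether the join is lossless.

No

Common attributes: T1 ∩ T2 = {L}.
No dependency enlarges {L}, so (L)⁺ = {L}.
The closure contains neither all of T1 = {G, K, L, M} nor all of T2 = {H, I, J, L}, so the common attributes are not a superkey of either fragment. The join is lossy.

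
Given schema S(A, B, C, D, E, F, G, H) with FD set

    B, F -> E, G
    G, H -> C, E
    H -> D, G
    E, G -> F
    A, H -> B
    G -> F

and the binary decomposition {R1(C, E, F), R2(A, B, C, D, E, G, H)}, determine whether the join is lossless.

No

Common attributes: R1 ∩ R2 = {C, E}.
No dependency enlarges {C, E}, so (C, E)⁺ = {C, E}.
The closure contains neither all of R1 = {C, E, F} nor all of R2 = {A, B, C, D, E, G, H}, so the common attributes are not a superkey of either fragment. The join is lossy.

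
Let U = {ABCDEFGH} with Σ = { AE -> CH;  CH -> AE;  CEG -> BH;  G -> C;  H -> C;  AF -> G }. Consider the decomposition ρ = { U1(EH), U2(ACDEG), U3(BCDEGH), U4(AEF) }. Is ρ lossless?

Chase test. Columns are ABCDEFGH; row i has aⱼ where attribute j ∈ Ui, else bᵢⱼ.
Initial tableau (one row per fragment):
  row 1: b11 b12 b13 b14 a5 b16 b17 a8
  row 2: a1 b22 a3 a4 a5 b26 a7 b28
  row 3: b31 a2 a3 a4 a5 b36 a7 a8
  row 4: a1 b42 b43 b44 a5 a6 b47 b48
Rows 2 and 4 agree on AE; apply AE→CH and equate their CH entries.
Rows 2 and 3 agree on CEG; apply CEG→BH and equate their BH entries.
Rows 1 and 2 agree on H; apply H→C and equate their C entries.
Rows 1 and 2 agree on CH; apply CH→AE and equate their AE entries.
Rows 1 and 3 agree on CH; apply CH→AE and equate their AE entries.
No row becomes fully distinguished — the join is lossy.

No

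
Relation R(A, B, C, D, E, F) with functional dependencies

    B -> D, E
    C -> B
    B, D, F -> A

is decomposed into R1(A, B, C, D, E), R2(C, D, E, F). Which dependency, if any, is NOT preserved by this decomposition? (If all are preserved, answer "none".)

B, D, F -> A

Check B, D, F → A: no single fragment contains all of {A, B, D, F}, and the restricted closure of {B, D, F} across the fragments never reaches {A}.
B → D, E is preserved.
C → B is preserved.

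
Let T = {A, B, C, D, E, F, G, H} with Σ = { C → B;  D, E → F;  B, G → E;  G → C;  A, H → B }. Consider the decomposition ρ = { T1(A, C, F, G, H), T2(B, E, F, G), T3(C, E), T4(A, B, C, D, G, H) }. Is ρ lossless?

No

Chase test. Columns are A, B, C, D, E, F, G, H; row i has aⱼ where attribute j ∈ Ti, else bᵢⱼ.
Initial tableau (one row per fragment):
  row 1: a1 b12 a3 b14 b15 a6 a7 a8
  row 2: b21 a2 b23 b24 a5 a6 a7 b28
  row 3: b31 b32 a3 b34 a5 b36 b37 b38
  row 4: a1 a2 a3 a4 b45 b46 a7 a8
Rows 1 and 3 agree on C; apply C→B and equate their B entries.
Rows 1 and 4 agree on C; apply C→B and equate their B entries.
Rows 1 and 2 agree on B, G; apply B, G→E and equate their E entries.
Rows 1 and 4 agree on B, G; apply B, G→E and equate their E entries.
Rows 1 and 2 agree on G; apply G→C and equate their C entries.
No row becomes fully distinguished — the join is lossy.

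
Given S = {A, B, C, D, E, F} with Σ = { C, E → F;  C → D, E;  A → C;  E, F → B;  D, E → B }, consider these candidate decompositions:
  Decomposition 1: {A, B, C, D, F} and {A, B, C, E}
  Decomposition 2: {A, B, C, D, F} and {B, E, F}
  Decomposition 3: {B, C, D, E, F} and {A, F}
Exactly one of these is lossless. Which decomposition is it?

Decomposition 1

Decomposition 1: common = {A, B, C}, closure = {A, B, C, D, E, F} → lossless.
Decomposition 2: common = {B, F}, closure = {B, F} → lossy.
Decomposition 3: common = {F}, closure = {F} → lossy.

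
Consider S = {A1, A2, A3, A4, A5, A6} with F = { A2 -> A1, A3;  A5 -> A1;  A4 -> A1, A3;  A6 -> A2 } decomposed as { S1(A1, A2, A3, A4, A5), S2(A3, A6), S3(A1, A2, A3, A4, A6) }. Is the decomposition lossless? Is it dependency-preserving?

Lossless test (chase): Rows 2 and 3 agree on A6; apply A6→A2 and equate their A2 entries. Rows 1 and 2 agree on A2; apply A2→A1, A3 and equate their A1, A3 entries. No row becomes fully distinguished — the join is lossy.
Dependency preservation: every FD's attributes lie within a single fragment, so each can be enforced locally — preserved.

lossy but dependency-preserving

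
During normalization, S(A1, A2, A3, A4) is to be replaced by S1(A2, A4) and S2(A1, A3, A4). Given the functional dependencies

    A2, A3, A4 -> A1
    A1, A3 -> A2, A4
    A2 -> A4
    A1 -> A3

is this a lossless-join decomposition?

Common attributes: S1 ∩ S2 = {A4}.
No dependency enlarges {A4}, so (A4)⁺ = {A4}.
The closure contains neither all of S1 = {A2, A4} nor all of S2 = {A1, A3, A4}, so the common attributes are not a superkey of either fragment. The join is lossy.

No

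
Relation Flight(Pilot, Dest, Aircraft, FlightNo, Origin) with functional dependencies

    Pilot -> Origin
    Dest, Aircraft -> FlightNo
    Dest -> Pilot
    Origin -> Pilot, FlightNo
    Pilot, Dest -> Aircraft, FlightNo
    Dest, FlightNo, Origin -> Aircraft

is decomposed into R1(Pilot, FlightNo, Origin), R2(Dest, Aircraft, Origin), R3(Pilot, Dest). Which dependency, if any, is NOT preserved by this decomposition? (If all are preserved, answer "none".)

Pilot → Origin lies within R1.
Dest, Aircraft → FlightNo: restricted closure across fragments reaches FlightNo.
Dest → Pilot lies within R3.
Origin → Pilot, FlightNo lies within R1.
Pilot, Dest → Aircraft, FlightNo: restricted closure across fragments reaches Aircraft, FlightNo.
Dest, FlightNo, Origin → Aircraft: restricted closure across fragments reaches Aircraft.
Every dependency is enforceable on the fragments, so the decomposition is dependency-preserving.

none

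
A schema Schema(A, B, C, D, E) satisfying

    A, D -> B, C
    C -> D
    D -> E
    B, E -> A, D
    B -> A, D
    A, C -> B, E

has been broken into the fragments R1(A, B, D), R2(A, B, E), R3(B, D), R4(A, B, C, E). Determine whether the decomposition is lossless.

Chase test. Columns are A, B, C, D, E; row i has aⱼ where attribute j ∈ Ri, else bᵢⱼ.
Initial tableau (one row per fragment):
  row 1: a1 a2 b13 a4 b15
  row 2: a1 a2 b23 b24 a5
  row 3: b31 a2 b33 a4 b35
  row 4: a1 a2 a3 b44 a5
Rows 1 and 3 agree on D; apply D→E and equate their E entries.
Rows 1 and 3 agree on B, E; apply B, E→A, D and equate their A, D entries.
Rows 2 and 4 agree on B, E; apply B, E→A, D and equate their A, D entries.
Rows 1 and 2 agree on B; apply B→A, D and equate their A, D entries.
Rows 1 and 2 agree on A, D; apply A, D→B, C and equate their B, C entries.
Rows 1 and 3 agree on A, D; apply A, D→B, C and equate their B, C entries.
Rows 1 and 4 agree on A, D; apply A, D→B, C and equate their B, C entries.
Rows 1 and 2 agree on D; apply D→E and equate their E entries.
Row 1 is now all distinguished symbols — the join is lossless.

Yes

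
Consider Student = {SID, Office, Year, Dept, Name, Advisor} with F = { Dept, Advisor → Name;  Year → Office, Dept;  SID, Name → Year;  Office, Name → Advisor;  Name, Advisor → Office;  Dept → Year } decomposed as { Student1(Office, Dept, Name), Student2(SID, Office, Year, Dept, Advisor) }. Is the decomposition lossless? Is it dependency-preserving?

lossy and not dependency-preserving

Lossless test: (Office, Dept)⁺ = {Office, Year, Dept}, which is a superkey of neither fragment — lossy.
Dependency preservation: the restricted closure of {Dept, Advisor} across the fragments never reaches {Name}, so Dept, Advisor → Name cannot be enforced without a join — not preserved.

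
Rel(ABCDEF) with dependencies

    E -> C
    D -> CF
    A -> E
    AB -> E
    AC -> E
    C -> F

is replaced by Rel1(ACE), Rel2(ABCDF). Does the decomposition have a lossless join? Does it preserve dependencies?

lossless and dependency-preserving

Lossless test: (AC)⁺ = {ACEF}, which contains all of one fragment — lossless.
Dependency preservation: AB → E is not contained in any single fragment, but the restricted closure of its left-hand side across the fragments still reaches the right-hand side; the remaining FDs each lie inside some fragment. All dependencies are preserved.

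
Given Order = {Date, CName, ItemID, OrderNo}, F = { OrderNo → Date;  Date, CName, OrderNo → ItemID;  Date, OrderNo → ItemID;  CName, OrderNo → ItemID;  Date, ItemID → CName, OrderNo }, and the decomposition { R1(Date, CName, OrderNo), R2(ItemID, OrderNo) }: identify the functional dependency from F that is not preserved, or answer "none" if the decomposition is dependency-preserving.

Check Date, ItemID → CName, OrderNo: no single fragment contains all of {Date, CName, ItemID, OrderNo}, and the restricted closure of {Date, ItemID} across the fragments never reaches {CName, OrderNo}.
OrderNo → Date is preserved.
Date, CName, OrderNo → ItemID is preserved.
Date, OrderNo → ItemID is preserved.
CName, OrderNo → ItemID is preserved.

Date, ItemID → CName, OrderNo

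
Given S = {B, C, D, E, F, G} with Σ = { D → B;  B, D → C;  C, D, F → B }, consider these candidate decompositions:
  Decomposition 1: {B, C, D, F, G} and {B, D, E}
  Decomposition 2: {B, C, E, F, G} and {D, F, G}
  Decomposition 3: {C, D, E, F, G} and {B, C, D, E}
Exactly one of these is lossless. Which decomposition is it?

Decomposition 3

Decomposition 1: common = {B, D}, closure = {B, C, D} → lossy.
Decomposition 2: common = {F, G}, closure = {F, G} → lossy.
Decomposition 3: common = {C, D, E}, closure = {B, C, D, E} → lossless.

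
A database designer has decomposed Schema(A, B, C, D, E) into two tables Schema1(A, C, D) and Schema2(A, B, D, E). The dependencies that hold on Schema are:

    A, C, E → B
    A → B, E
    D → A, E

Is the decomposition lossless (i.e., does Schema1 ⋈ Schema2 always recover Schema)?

Common attributes: Schema1 ∩ Schema2 = {A, D}.
Closure of {A, D}: A → B, E applies, adding B, E. So (A, D)⁺ = {A, B, D, E}.
This closure contains every attribute of Schema2, so Schema1 ∩ Schema2 → Schema2. The join is lossless.

Yes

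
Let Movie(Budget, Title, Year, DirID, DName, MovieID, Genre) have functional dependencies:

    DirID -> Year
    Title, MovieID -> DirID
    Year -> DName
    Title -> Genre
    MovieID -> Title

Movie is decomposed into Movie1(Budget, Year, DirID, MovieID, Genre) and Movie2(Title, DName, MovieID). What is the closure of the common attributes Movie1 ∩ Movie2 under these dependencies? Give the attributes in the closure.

Movie1 ∩ Movie2 = {MovieID}.
MovieID → Title applies, adding Title
Title, MovieID → DirID applies, adding DirID
Title → Genre applies, adding Genre
DirID → Year applies, adding Year
Year → DName applies, adding DName
Closure: {Title, Year, DirID, DName, MovieID, Genre}.

Title, Year, DirID, DName, MovieID, Genre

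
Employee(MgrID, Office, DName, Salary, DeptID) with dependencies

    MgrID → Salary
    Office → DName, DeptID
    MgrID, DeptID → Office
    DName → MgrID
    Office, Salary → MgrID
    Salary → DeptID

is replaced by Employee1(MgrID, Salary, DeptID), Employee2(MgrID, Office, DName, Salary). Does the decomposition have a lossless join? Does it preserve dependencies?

lossless and dependency-preserving

Lossless test: (MgrID, Salary)⁺ = {MgrID, Office, DName, Salary, DeptID}, which contains all of one fragment — lossless.
Dependency preservation: Office → DName, DeptID; MgrID, DeptID → Office are not contained in any single fragment, but the restricted closure of each left-hand side across the fragments still reaches the right-hand side; the remaining FDs each lie inside some fragment. All dependencies are preserved.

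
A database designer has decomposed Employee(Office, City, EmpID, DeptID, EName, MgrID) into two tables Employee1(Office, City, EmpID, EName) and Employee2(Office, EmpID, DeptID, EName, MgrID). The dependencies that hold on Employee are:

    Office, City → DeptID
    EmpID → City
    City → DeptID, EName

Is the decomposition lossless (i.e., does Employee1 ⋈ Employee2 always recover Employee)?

Yes

Common attributes: Employee1 ∩ Employee2 = {Office, EmpID, EName}.
Closure of {Office, EmpID, EName}: EmpID → City applies, adding City; City → DeptID, EName applies, adding DeptID. So (Office, EmpID, EName)⁺ = {Office, City, EmpID, DeptID, EName}.
This closure contains every attribute of Employee1, so Employee1 ∩ Employee2 → Employee1. The join is lossless.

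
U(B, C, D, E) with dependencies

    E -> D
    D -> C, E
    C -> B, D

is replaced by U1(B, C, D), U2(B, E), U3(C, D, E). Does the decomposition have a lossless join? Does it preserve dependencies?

lossless and dependency-preserving

Lossless test (chase): Rows 2 and 3 agree on E; apply E→D and equate their D entries. Rows 1 and 2 agree on D; apply D→C, E and equate their C, E entries. Rows 1 and 3 agree on C; apply C→B, D and equate their B, D entries. Row 1 is now all distinguished symbols — the join is lossless.
Dependency preservation: every FD's attributes lie within a single fragment, so each can be enforced locally — preserved.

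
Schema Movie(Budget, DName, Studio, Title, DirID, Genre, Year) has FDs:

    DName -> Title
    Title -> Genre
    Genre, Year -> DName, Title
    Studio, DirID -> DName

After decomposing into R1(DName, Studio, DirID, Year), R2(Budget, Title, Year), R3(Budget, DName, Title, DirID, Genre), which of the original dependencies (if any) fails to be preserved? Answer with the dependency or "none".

Genre, Year -> DName, Title

Check Genre, Year → DName, Title: no single fragment contains all of {DName, Title, Genre, Year}, and the restricted closure of {Genre, Year} across the fragments never reaches {DName, Title}.
DName → Title is preserved.
Title → Genre is preserved.
Studio, DirID → DName is preserved.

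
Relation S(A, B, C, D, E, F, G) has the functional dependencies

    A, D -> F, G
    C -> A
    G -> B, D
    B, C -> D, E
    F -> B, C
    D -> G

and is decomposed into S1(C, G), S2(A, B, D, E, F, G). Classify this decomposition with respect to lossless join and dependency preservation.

Lossless test: (G)⁺ = {B, D, G}, which is a superkey of neither fragment — lossy.
Dependency preservation: the restricted closure of {C} across the fragments never reaches {A}, so C → A cannot be enforced without a join — not preserved.

lossy and not dependency-preserving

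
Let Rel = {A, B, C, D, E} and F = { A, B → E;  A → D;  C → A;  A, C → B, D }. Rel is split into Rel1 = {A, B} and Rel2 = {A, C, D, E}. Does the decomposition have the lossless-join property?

No

Common attributes: Rel1 ∩ Rel2 = {A}.
Closure of {A}: A → D applies, adding D. So (A)⁺ = {A, D}.
The closure contains neither all of Rel1 = {A, B} nor all of Rel2 = {A, C, D, E}, so the common attributes are not a superkey of either fragment. The join is lossy.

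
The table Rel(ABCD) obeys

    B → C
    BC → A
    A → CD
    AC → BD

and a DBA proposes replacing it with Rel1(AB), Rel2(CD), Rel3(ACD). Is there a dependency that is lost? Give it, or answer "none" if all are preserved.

none

B → C: restricted closure across fragments reaches C.
BC → A: restricted closure across fragments reaches A.
A → CD lies within Rel3.
AC → BD: restricted closure across fragments reaches BD.
Every dependency is enforceable on the fragments, so the decomposition is dependency-preserving.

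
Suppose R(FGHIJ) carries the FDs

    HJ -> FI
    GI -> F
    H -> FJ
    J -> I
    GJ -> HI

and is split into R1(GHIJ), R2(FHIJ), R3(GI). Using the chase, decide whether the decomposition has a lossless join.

Yes

Chase test. Columns are FGHIJ; row i has aⱼ where attribute j ∈ Ri, else bᵢⱼ.
Initial tableau (one row per fragment):
  row 1: b11 a2 a3 a4 a5
  row 2: a1 b22 a3 a4 a5
  row 3: b31 a2 b33 a4 b35
Rows 1 and 2 agree on HJ; apply HJ→FI and equate their FI entries.
Rows 1 and 3 agree on GI; apply GI→F and equate their F entries.
Row 1 is now all distinguished symbols — the join is lossless.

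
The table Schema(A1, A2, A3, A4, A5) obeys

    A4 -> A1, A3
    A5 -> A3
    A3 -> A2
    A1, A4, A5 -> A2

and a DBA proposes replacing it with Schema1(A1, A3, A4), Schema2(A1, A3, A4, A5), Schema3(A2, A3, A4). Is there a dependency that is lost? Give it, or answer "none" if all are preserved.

none

A4 → A1, A3 lies within Schema1.
A5 → A3 lies within Schema2.
A3 → A2 lies within Schema3.
A1, A4, A5 → A2: restricted closure across fragments reaches A2.
Every dependency is enforceable on the fragments, so the decomposition is dependency-preserving.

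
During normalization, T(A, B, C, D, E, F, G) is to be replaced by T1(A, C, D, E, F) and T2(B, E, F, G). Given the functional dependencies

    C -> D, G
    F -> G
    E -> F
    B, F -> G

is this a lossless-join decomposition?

No

Common attributes: T1 ∩ T2 = {E, F}.
Closure of {E, F}: F → G applies, adding G. So (E, F)⁺ = {E, F, G}.
The closure contains neither all of T1 = {A, C, D, E, F} nor all of T2 = {B, E, F, G}, so the common attributes are not a superkey of either fragment. The join is lossy.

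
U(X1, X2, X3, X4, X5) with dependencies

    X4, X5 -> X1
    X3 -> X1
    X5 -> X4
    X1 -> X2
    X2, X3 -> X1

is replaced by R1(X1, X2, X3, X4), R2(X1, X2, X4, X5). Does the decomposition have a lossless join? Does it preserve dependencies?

Lossless test: (X1, X2, X4)⁺ = {X1, X2, X4}, which is a superkey of neither fragment — lossy.
Dependency preservation: every FD's attributes lie within a single fragment, so each can be enforced locally — preserved.

lossy but dependency-preserving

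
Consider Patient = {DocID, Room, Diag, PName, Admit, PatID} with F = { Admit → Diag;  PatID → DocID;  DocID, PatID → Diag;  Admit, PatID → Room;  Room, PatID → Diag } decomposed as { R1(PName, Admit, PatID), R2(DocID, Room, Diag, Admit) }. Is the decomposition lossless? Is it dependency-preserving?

lossy and not dependency-preserving

Lossless test: (Admit)⁺ = {Diag, Admit}, which is a superkey of neither fragment — lossy.
Dependency preservation: the restricted closure of {PatID} across the fragments never reaches {DocID}, so PatID → DocID cannot be enforced without a join — not preserved.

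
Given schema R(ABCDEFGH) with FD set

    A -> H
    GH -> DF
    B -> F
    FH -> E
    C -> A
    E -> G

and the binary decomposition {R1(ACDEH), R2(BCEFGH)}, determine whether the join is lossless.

Yes

Common attributes: R1 ∩ R2 = {CEH}.
Closure of {CEH}: C → A applies, adding A; E → G applies, adding G; GH → DF applies, adding DF. So (CEH)⁺ = {ACDEFGH}.
This closure contains every attribute of R1, so R1 ∩ R2 → R1. The join is lossless.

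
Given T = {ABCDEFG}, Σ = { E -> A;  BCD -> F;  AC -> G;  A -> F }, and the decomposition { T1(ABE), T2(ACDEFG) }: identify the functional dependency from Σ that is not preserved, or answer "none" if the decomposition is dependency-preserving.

BCD -> F

Check BCD → F: no single fragment contains all of {BCDF}, and the restricted closure of {BCD} across the fragments never reaches {F}.
E → A is preserved.
AC → G is preserved.
A → F is preserved.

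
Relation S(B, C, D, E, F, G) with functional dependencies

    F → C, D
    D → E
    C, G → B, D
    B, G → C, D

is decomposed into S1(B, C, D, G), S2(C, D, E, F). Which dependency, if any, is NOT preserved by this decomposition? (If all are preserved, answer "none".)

none

F → C, D lies within S2.
D → E lies within S2.
C, G → B, D lies within S1.
B, G → C, D lies within S1.
Every dependency is enforceable on the fragments, so the decomposition is dependency-preserving.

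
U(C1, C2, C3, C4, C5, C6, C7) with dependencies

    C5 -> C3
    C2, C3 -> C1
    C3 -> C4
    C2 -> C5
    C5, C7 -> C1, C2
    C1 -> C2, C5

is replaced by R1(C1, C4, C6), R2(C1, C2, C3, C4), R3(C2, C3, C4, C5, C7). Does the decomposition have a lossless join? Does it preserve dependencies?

Lossless test (chase): Rows 2 and 3 agree on C2, C3; apply C2, C3→C1 and equate their C1 entries. Rows 2 and 3 agree on C2; apply C2→C5 and equate their C5 entries. Rows 1 and 2 agree on C1; apply C1→C2, C5 and equate their C2, C5 entries. Rows 1 and 2 agree on C5; apply C5→C3 and equate their C3 entries. No row becomes fully distinguished — the join is lossy.
Dependency preservation: C5, C7 → C1, C2; C1 → C2, C5 are not contained in any single fragment, but the restricted closure of each left-hand side across the fragments still reaches the right-hand side; the remaining FDs each lie inside some fragment. All dependencies are preserved.

lossy but dependency-preserving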